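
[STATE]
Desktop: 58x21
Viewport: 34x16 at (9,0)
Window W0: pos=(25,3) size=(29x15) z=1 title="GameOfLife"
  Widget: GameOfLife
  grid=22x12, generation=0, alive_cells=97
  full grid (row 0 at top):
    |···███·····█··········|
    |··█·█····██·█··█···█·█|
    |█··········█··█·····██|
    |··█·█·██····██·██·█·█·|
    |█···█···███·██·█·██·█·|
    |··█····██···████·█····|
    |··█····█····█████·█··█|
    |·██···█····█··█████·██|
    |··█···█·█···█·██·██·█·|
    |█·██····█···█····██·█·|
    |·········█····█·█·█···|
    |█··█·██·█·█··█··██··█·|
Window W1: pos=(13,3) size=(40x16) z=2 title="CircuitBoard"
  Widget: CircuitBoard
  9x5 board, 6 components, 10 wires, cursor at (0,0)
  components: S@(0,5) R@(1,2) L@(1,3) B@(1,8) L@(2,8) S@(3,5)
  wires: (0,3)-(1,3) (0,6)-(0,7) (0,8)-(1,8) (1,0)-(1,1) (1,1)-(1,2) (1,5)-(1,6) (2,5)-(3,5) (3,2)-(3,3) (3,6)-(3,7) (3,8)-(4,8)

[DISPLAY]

                                  
                                  
                                  
    ┏━━━━━━━━━━━━━━━━━━━━━━━━━━━━━
    ┃ CircuitBoard                
    ┠─────────────────────────────
    ┃   0 1 2 3 4 5 6 7 8         
    ┃0  [.]          ·       S   ·
    ┃                │            
    ┃1   · ─ · ─ R   L       · ─ ·
    ┃                             
    ┃2                       ·    
    ┃                        │    
    ┃3           · ─ ·       S   ·
    ┃                             
    ┃4                            


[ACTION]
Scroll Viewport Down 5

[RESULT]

    ┠─────────────────────────────
    ┃   0 1 2 3 4 5 6 7 8         
    ┃0  [.]          ·       S   ·
    ┃                │            
    ┃1   · ─ · ─ R   L       · ─ ·
    ┃                             
    ┃2                       ·    
    ┃                        │    
    ┃3           · ─ ·       S   ·
    ┃                             
    ┃4                            
    ┃Cursor: (0,0)                
    ┃                             
    ┗━━━━━━━━━━━━━━━━━━━━━━━━━━━━━
                                  
                                  


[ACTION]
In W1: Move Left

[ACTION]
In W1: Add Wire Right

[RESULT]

    ┠─────────────────────────────
    ┃   0 1 2 3 4 5 6 7 8         
    ┃0  [.]─ ·       ·       S   ·
    ┃                │            
    ┃1   · ─ · ─ R   L       · ─ ·
    ┃                             
    ┃2                       ·    
    ┃                        │    
    ┃3           · ─ ·       S   ·
    ┃                             
    ┃4                            
    ┃Cursor: (0,0)                
    ┃                             
    ┗━━━━━━━━━━━━━━━━━━━━━━━━━━━━━
                                  
                                  


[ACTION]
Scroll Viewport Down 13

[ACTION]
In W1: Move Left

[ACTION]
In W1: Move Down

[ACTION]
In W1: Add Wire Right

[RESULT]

    ┠─────────────────────────────
    ┃   0 1 2 3 4 5 6 7 8         
    ┃0   · ─ ·       ·       S   ·
    ┃                │            
    ┃1  [.]─ · ─ R   L       · ─ ·
    ┃                             
    ┃2                       ·    
    ┃                        │    
    ┃3           · ─ ·       S   ·
    ┃                             
    ┃4                            
    ┃Cursor: (1,0)                
    ┃                             
    ┗━━━━━━━━━━━━━━━━━━━━━━━━━━━━━
                                  
                                  


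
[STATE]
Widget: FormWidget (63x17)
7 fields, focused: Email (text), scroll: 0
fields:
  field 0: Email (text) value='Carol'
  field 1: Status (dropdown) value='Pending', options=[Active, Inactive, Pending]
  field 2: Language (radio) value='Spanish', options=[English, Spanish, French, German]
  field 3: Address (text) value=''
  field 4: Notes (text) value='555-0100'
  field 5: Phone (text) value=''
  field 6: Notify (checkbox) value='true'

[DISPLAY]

> Email:      [Carol                                          ]
  Status:     [Pending                                       ▼]
  Language:   ( ) English  (●) Spanish  ( ) French  ( ) German 
  Address:    [                                               ]
  Notes:      [555-0100                                       ]
  Phone:      [                                               ]
  Notify:     [x]                                              
                                                               
                                                               
                                                               
                                                               
                                                               
                                                               
                                                               
                                                               
                                                               
                                                               


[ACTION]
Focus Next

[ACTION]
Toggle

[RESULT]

  Email:      [Carol                                          ]
> Status:     [Pending                                       ▼]
  Language:   ( ) English  (●) Spanish  ( ) French  ( ) German 
  Address:    [                                               ]
  Notes:      [555-0100                                       ]
  Phone:      [                                               ]
  Notify:     [x]                                              
                                                               
                                                               
                                                               
                                                               
                                                               
                                                               
                                                               
                                                               
                                                               
                                                               


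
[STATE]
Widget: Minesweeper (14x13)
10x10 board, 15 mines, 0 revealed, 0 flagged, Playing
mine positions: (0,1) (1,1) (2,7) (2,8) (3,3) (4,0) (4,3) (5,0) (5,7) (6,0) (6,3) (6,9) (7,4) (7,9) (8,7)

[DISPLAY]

■■■■■■■■■■    
■■■■■■■■■■    
■■■■■■■■■■    
■■■■■■■■■■    
■■■■■■■■■■    
■■■■■■■■■■    
■■■■■■■■■■    
■■■■■■■■■■    
■■■■■■■■■■    
■■■■■■■■■■    
              
              
              


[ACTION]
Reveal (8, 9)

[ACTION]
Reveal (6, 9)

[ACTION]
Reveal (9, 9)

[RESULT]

■✹■■■■■■■■    
■✹■■■■■■■■    
■■■■■■■✹✹■    
■■■✹■■■■■■    
✹■■✹■■■■■■    
✹■■■■■■✹■■    
✹■■✹■■■■■✹    
■■■■✹■■■■✹    
■■■■■■■✹■1    
■■■■■■■■■■    
              
              
              


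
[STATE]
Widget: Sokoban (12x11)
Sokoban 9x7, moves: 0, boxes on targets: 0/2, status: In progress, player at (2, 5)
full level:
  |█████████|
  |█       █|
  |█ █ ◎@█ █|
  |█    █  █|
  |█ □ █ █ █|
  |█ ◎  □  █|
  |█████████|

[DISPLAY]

█████████   
█       █   
█ █ ◎@█ █   
█    █  █   
█ □ █ █ █   
█ ◎  □  █   
█████████   
Moves: 0  0/
            
            
            


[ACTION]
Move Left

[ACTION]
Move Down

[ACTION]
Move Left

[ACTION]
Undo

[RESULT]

█████████   
█       █   
█ █ ◎ █ █   
█   @█  █   
█ □ █ █ █   
█ ◎  □  █   
█████████   
Moves: 2  0/
            
            
            


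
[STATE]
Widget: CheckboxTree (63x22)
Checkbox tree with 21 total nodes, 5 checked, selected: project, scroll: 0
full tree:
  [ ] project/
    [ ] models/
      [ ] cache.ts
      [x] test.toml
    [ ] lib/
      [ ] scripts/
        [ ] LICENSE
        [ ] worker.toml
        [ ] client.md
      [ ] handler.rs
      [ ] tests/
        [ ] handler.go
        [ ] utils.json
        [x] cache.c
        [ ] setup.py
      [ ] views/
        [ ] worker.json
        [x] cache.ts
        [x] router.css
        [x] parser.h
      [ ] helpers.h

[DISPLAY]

>[-] project/                                                  
   [-] models/                                                 
     [ ] cache.ts                                              
     [x] test.toml                                             
   [-] lib/                                                    
     [ ] scripts/                                              
       [ ] LICENSE                                             
       [ ] worker.toml                                         
       [ ] client.md                                           
     [ ] handler.rs                                            
     [-] tests/                                                
       [ ] handler.go                                          
       [ ] utils.json                                          
       [x] cache.c                                             
       [ ] setup.py                                            
     [-] views/                                                
       [ ] worker.json                                         
       [x] cache.ts                                            
       [x] router.css                                          
       [x] parser.h                                            
     [ ] helpers.h                                             
                                                               


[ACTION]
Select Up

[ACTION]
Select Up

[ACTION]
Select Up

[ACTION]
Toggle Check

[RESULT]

>[x] project/                                                  
   [x] models/                                                 
     [x] cache.ts                                              
     [x] test.toml                                             
   [x] lib/                                                    
     [x] scripts/                                              
       [x] LICENSE                                             
       [x] worker.toml                                         
       [x] client.md                                           
     [x] handler.rs                                            
     [x] tests/                                                
       [x] handler.go                                          
       [x] utils.json                                          
       [x] cache.c                                             
       [x] setup.py                                            
     [x] views/                                                
       [x] worker.json                                         
       [x] cache.ts                                            
       [x] router.css                                          
       [x] parser.h                                            
     [x] helpers.h                                             
                                                               


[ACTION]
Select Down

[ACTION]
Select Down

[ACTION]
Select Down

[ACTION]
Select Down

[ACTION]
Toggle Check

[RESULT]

 [-] project/                                                  
   [x] models/                                                 
     [x] cache.ts                                              
     [x] test.toml                                             
>  [ ] lib/                                                    
     [ ] scripts/                                              
       [ ] LICENSE                                             
       [ ] worker.toml                                         
       [ ] client.md                                           
     [ ] handler.rs                                            
     [ ] tests/                                                
       [ ] handler.go                                          
       [ ] utils.json                                          
       [ ] cache.c                                             
       [ ] setup.py                                            
     [ ] views/                                                
       [ ] worker.json                                         
       [ ] cache.ts                                            
       [ ] router.css                                          
       [ ] parser.h                                            
     [ ] helpers.h                                             
                                                               


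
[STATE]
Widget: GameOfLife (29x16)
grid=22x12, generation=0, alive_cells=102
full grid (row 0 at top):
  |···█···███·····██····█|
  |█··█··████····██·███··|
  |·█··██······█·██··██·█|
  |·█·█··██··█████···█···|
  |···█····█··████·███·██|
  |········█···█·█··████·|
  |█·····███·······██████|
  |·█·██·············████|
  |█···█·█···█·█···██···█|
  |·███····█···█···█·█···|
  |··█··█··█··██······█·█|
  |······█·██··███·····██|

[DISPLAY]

Gen: 0                       
···█···███·····██····█       
█··█··████····██·███··       
·█··██······█·██··██·█       
·█·█··██··█████···█···       
···█····█··████·███·██       
········█···█·█··████·       
█·····███·······██████       
·█·██·············████       
█···█·█···█·█···██···█       
·███····█···█···█·█···       
··█··█··█··██······█·█       
······█·██··███·····██       
                             
                             
                             


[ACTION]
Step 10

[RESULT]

Gen: 10                      
·███·█·██····██·······       
█······█·██·██·█······       
█········█·█··███·····       
█····█··█·███··█······       
··█··█··············██       
··██··█·············██       
···█··█···············       
···█··················       
···█··█···············       
██··██··██·██·········       
██·····█····█·········       
········█·██··········       
                             
                             
                             


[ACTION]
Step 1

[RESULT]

Gen: 11                      
·██···████··███·······       
█·█···██·████···█·····       
██··············█·····       
·█·······████·███·····       
·██████····█········██       
··█████·············██       
···██·················       
··███·················       
··██·█················       
███·█████··██·········       
██·····█····█·········       
···········█··········       
                             
                             
                             


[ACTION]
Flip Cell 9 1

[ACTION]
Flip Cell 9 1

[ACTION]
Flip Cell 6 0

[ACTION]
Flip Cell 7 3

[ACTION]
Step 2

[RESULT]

Gen: 13                      
·██······█··██········       
█·██···█████··█·█·····       
··█·██·······██··█····       
·█████····█··███·█····       
····█·█···█·█··██···██       
····················██       
·██···················       
·██···················       
·█··██·██·············       
·█··██·····██·········       
·█··██·██··██·········       
······················       
                             
                             
                             


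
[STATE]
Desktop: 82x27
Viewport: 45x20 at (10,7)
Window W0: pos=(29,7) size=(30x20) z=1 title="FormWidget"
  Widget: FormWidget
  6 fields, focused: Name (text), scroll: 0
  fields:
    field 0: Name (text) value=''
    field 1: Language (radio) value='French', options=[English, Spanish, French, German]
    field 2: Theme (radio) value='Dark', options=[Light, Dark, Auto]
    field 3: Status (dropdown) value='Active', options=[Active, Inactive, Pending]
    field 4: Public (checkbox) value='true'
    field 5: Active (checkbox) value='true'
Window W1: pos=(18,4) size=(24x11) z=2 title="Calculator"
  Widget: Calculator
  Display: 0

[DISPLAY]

        ┃                     0┃━━━━━━━━━━━━━
        ┃┌───┬───┬───┬───┐     ┃             
        ┃│ 7 │ 8 │ 9 │ ÷ │     ┃─────────────
        ┃├───┼───┼───┼───┤     ┃  [          
        ┃│ 4 │ 5 │ 6 │ × │     ┃  ( ) English
        ┃├───┼───┼───┼───┤     ┃  ( ) Light  
        ┃│ 1 │ 2 │ 3 │ - │     ┃  [Active    
        ┗━━━━━━━━━━━━━━━━━━━━━━┛  [x]        
                   ┃  Active:     [x]        
                   ┃                         
                   ┃                         
                   ┃                         
                   ┃                         
                   ┃                         
                   ┃                         
                   ┃                         
                   ┃                         
                   ┃                         
                   ┃                         
                   ┗━━━━━━━━━━━━━━━━━━━━━━━━━


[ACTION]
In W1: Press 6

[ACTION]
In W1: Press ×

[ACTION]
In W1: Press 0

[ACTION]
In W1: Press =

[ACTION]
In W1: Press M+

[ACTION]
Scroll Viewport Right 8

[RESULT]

┃                     0┃━━━━━━━━━━━━━━━━┓    
┃┌───┬───┬───┬───┐     ┃                ┃    
┃│ 7 │ 8 │ 9 │ ÷ │     ┃────────────────┨    
┃├───┼───┼───┼───┤     ┃  [            ]┃    
┃│ 4 │ 5 │ 6 │ × │     ┃  ( ) English  (┃    
┃├───┼───┼───┼───┤     ┃  ( ) Light  (●)┃    
┃│ 1 │ 2 │ 3 │ - │     ┃  [Active     ▼]┃    
┗━━━━━━━━━━━━━━━━━━━━━━┛  [x]           ┃    
           ┃  Active:     [x]           ┃    
           ┃                            ┃    
           ┃                            ┃    
           ┃                            ┃    
           ┃                            ┃    
           ┃                            ┃    
           ┃                            ┃    
           ┃                            ┃    
           ┃                            ┃    
           ┃                            ┃    
           ┃                            ┃    
           ┗━━━━━━━━━━━━━━━━━━━━━━━━━━━━┛    


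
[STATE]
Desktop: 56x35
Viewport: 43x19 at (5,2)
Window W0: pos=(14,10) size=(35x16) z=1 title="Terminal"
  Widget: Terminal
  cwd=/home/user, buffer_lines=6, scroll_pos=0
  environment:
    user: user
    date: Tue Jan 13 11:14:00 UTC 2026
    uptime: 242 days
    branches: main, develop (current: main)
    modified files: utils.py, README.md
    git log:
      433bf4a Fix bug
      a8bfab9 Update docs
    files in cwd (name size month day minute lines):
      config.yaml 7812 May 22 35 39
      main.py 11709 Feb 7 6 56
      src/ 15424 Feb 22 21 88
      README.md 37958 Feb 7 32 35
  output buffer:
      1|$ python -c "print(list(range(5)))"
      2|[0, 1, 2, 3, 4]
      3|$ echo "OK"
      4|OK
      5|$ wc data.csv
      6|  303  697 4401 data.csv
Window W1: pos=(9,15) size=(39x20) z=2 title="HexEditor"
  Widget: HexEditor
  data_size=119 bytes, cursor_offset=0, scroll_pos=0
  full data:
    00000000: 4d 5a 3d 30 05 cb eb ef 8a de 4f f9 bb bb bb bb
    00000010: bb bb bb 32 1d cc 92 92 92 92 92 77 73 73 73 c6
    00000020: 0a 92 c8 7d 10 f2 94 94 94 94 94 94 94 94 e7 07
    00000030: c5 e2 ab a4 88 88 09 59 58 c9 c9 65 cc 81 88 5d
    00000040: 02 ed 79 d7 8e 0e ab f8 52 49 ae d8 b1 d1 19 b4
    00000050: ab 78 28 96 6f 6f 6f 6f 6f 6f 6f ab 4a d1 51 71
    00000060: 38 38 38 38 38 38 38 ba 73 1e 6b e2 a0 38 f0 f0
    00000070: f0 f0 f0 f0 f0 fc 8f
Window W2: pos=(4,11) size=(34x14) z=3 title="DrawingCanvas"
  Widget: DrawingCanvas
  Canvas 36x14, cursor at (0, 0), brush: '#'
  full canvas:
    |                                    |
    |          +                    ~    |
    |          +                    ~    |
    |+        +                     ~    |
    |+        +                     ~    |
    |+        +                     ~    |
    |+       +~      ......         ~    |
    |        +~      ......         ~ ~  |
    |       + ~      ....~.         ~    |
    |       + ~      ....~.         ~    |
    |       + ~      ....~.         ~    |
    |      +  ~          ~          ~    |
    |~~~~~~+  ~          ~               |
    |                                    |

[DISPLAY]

                                           
                                           
                                           
                                           
                                           
                                           
                                           
                                           
         ┏━━━━━━━━━━━━━━━━━━━━━━━━━━━━━━━━━
━━━━━━━━━━━━━━━━━━━━━━━━━━━━━━━━┓          
 DrawingCanvas                  ┃──────────
────────────────────────────────┨(range(5))
+                               ┃          
          +                    ~┃━━━━━━━━━┓
          +                    ~┃         ┃
+        +                     ~┃─────────┨
+        +                     ~┃eb ef  8a┃
+        +                     ~┃92 92  92┃
+       +~      ......         ~┃94 94  94┃


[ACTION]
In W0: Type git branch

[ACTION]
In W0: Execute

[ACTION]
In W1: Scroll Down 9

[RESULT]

                                           
                                           
                                           
                                           
                                           
                                           
                                           
                                           
         ┏━━━━━━━━━━━━━━━━━━━━━━━━━━━━━━━━━
━━━━━━━━━━━━━━━━━━━━━━━━━━━━━━━━┓          
 DrawingCanvas                  ┃──────────
────────────────────────────────┨(range(5))
+                               ┃          
          +                    ~┃━━━━━━━━━┓
          +                    ~┃         ┃
+        +                     ~┃─────────┨
+        +                     ~┃8f       ┃
+        +                     ~┃         ┃
+       +~      ......         ~┃         ┃


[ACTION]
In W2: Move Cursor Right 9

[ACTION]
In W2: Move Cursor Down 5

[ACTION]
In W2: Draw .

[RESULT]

                                           
                                           
                                           
                                           
                                           
                                           
                                           
                                           
         ┏━━━━━━━━━━━━━━━━━━━━━━━━━━━━━━━━━
━━━━━━━━━━━━━━━━━━━━━━━━━━━━━━━━┓          
 DrawingCanvas                  ┃──────────
────────────────────────────────┨(range(5))
                                ┃          
          +                    ~┃━━━━━━━━━┓
          +                    ~┃         ┃
+        +                     ~┃─────────┨
+        +                     ~┃8f       ┃
+        .                     ~┃         ┃
+       +~      ......         ~┃         ┃


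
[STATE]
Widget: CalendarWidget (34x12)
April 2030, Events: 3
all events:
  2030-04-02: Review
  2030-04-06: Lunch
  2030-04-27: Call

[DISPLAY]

            April 2030            
Mo Tu We Th Fr Sa Su              
 1  2*  3  4  5  6*  7            
 8  9 10 11 12 13 14              
15 16 17 18 19 20 21              
22 23 24 25 26 27* 28             
29 30                             
                                  
                                  
                                  
                                  
                                  


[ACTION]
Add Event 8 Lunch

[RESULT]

            April 2030            
Mo Tu We Th Fr Sa Su              
 1  2*  3  4  5  6*  7            
 8*  9 10 11 12 13 14             
15 16 17 18 19 20 21              
22 23 24 25 26 27* 28             
29 30                             
                                  
                                  
                                  
                                  
                                  


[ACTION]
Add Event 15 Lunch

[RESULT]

            April 2030            
Mo Tu We Th Fr Sa Su              
 1  2*  3  4  5  6*  7            
 8*  9 10 11 12 13 14             
15* 16 17 18 19 20 21             
22 23 24 25 26 27* 28             
29 30                             
                                  
                                  
                                  
                                  
                                  


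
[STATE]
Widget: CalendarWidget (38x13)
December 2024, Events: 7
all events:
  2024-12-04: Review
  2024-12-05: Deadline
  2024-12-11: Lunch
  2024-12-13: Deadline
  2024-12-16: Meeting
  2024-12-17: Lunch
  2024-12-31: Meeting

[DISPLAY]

            December 2024             
Mo Tu We Th Fr Sa Su                  
                   1                  
 2  3  4*  5*  6  7  8                
 9 10 11* 12 13* 14 15                
16* 17* 18 19 20 21 22                
23 24 25 26 27 28 29                  
30 31*                                
                                      
                                      
                                      
                                      
                                      


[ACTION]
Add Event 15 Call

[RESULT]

            December 2024             
Mo Tu We Th Fr Sa Su                  
                   1                  
 2  3  4*  5*  6  7  8                
 9 10 11* 12 13* 14 15*               
16* 17* 18 19 20 21 22                
23 24 25 26 27 28 29                  
30 31*                                
                                      
                                      
                                      
                                      
                                      


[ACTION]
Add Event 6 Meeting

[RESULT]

            December 2024             
Mo Tu We Th Fr Sa Su                  
                   1                  
 2  3  4*  5*  6*  7  8               
 9 10 11* 12 13* 14 15*               
16* 17* 18 19 20 21 22                
23 24 25 26 27 28 29                  
30 31*                                
                                      
                                      
                                      
                                      
                                      


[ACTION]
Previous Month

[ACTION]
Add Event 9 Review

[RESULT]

            November 2024             
Mo Tu We Th Fr Sa Su                  
             1  2  3                  
 4  5  6  7  8  9* 10                 
11 12 13 14 15 16 17                  
18 19 20 21 22 23 24                  
25 26 27 28 29 30                     
                                      
                                      
                                      
                                      
                                      
                                      


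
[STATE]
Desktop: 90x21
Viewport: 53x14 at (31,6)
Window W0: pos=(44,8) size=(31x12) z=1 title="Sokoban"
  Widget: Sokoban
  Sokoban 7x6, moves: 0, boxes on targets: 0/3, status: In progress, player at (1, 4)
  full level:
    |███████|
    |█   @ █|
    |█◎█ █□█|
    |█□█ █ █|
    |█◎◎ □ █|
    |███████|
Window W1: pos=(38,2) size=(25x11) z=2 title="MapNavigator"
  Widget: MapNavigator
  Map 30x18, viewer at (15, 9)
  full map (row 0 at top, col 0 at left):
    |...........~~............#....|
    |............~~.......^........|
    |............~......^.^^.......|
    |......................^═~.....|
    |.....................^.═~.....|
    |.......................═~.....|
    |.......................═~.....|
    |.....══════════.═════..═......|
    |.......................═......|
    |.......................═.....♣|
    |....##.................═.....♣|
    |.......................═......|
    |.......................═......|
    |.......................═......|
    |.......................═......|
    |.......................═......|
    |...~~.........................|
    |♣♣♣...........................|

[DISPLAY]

       ┃.══════════.═════..═...┃                     
       ┃...................═...┃                     
       ┃...........@.......═...┃━━━━━━━━━━━┓         
       ┃##.................═...┃           ┃         
       ┃...................═...┃───────────┨         
       ┃...................═...┃           ┃         
       ┗━━━━━━━━━━━━━━━━━━━━━━━┛           ┃         
             ┃█◎█ █□█                      ┃         
             ┃█□█ █ █                      ┃         
             ┃█◎◎ □ █                      ┃         
             ┃███████                      ┃         
             ┃Moves: 0  0/3                ┃         
             ┃                             ┃         
             ┗━━━━━━━━━━━━━━━━━━━━━━━━━━━━━┛         


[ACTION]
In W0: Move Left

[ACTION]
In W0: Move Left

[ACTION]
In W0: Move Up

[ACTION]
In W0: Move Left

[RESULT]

       ┃.══════════.═════..═...┃                     
       ┃...................═...┃                     
       ┃...........@.......═...┃━━━━━━━━━━━┓         
       ┃##.................═...┃           ┃         
       ┃...................═...┃───────────┨         
       ┃...................═...┃           ┃         
       ┗━━━━━━━━━━━━━━━━━━━━━━━┛           ┃         
             ┃█◎█ █□█                      ┃         
             ┃█□█ █ █                      ┃         
             ┃█◎◎ □ █                      ┃         
             ┃███████                      ┃         
             ┃Moves: 3  0/3                ┃         
             ┃                             ┃         
             ┗━━━━━━━━━━━━━━━━━━━━━━━━━━━━━┛         


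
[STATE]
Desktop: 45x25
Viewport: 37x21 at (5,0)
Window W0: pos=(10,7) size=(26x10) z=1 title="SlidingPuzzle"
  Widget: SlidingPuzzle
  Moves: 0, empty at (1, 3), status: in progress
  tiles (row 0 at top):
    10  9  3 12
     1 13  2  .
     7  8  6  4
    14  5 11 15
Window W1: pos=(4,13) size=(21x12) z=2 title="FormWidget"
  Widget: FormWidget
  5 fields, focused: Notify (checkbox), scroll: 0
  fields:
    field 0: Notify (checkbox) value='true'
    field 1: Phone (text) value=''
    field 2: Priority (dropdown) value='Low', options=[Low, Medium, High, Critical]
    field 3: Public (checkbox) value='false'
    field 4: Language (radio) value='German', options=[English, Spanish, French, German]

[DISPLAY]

                                     
                                     
                                     
                                     
                                     
                                     
                                     
     ┏━━━━━━━━━━━━━━━━━━━━━━━━┓      
     ┃ SlidingPuzzle          ┃      
     ┠────────────────────────┨      
     ┃┌────┬────┬────┬────┐   ┃      
     ┃│ 10 │  9 │  3 │ 12 │   ┃      
     ┃├────┼────┼────┼────┤   ┃      
━━━━━━━━━━━━━━━━━━━┓ │    │   ┃      
 FormWidget        ┃─┼────┤   ┃      
───────────────────┨ │  4 │   ┃      
> Notify:     [x]  ┃━━━━━━━━━━┛      
  Phone:      [   ]┃                 
  Priority:   [Lo▼]┃                 
  Public:     [ ]  ┃                 
  Language:   ( ) E┃                 


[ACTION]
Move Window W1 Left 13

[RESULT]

                                     
                                     
                                     
                                     
                                     
                                     
                                     
     ┏━━━━━━━━━━━━━━━━━━━━━━━━┓      
     ┃ SlidingPuzzle          ┃      
     ┠────────────────────────┨      
     ┃┌────┬────┬────┬────┐   ┃      
     ┃│ 10 │  9 │  3 │ 12 │   ┃      
     ┃├────┼────┼────┼────┤   ┃      
━━━━━━━━━━━━━━━┓│  2 │    │   ┃      
mWidget        ┃┼────┼────┤   ┃      
───────────────┨│  6 │  4 │   ┃      
tify:     [x]  ┃━━━━━━━━━━━━━━┛      
one:      [   ]┃                     
iority:   [Lo▼]┃                     
blic:     [ ]  ┃                     
nguage:   ( ) E┃                     


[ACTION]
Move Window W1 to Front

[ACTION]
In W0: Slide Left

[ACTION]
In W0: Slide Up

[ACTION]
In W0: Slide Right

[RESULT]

                                     
                                     
                                     
                                     
                                     
                                     
                                     
     ┏━━━━━━━━━━━━━━━━━━━━━━━━┓      
     ┃ SlidingPuzzle          ┃      
     ┠────────────────────────┨      
     ┃┌────┬────┬────┬────┐   ┃      
     ┃│ 10 │  9 │  3 │ 12 │   ┃      
     ┃├────┼────┼────┼────┤   ┃      
━━━━━━━━━━━━━━━┓│  2 │  4 │   ┃      
mWidget        ┃┼────┼────┤   ┃      
───────────────┨│    │  6 │   ┃      
tify:     [x]  ┃━━━━━━━━━━━━━━┛      
one:      [   ]┃                     
iority:   [Lo▼]┃                     
blic:     [ ]  ┃                     
nguage:   ( ) E┃                     


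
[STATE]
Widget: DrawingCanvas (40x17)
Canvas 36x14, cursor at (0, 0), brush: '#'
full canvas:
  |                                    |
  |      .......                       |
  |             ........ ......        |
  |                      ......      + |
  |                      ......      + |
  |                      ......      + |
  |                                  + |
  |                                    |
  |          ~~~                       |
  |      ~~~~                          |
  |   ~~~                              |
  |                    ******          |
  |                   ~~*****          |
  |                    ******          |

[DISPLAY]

+                                       
      .......                           
             ........ ......            
                      ......      +     
                      ......      +     
                      ......      +     
                                  +     
                                        
          ~~~                           
      ~~~~                              
   ~~~                                  
                    ******              
                   ~~*****              
                    ******              
                                        
                                        
                                        


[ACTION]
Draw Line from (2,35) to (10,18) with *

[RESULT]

+                                       
      .......                           
             ........ ......      **    
                      ......    **+     
                      ......  **  +     
                      ......**    +     
                          **      +     
                        **              
          ~~~         **                
      ~~~~          **                  
   ~~~            **                    
                    ******              
                   ~~*****              
                    ******              
                                        
                                        
                                        


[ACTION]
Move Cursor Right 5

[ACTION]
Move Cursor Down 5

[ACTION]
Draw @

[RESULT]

                                        
      .......                           
             ........ ......      **    
                      ......    **+     
                      ......  **  +     
     @                ......**    +     
                          **      +     
                        **              
          ~~~         **                
      ~~~~          **                  
   ~~~            **                    
                    ******              
                   ~~*****              
                    ******              
                                        
                                        
                                        


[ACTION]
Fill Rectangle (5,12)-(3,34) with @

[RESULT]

                                        
      .......                           
             ........ ......      **    
            @@@@@@@@@@@@@@@@@@@@@@@     
            @@@@@@@@@@@@@@@@@@@@@@@     
     @      @@@@@@@@@@@@@@@@@@@@@@@     
                          **      +     
                        **              
          ~~~         **                
      ~~~~          **                  
   ~~~            **                    
                    ******              
                   ~~*****              
                    ******              
                                        
                                        
                                        


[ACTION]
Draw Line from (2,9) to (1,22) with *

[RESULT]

                                        
      .......   *******                 
         *******..... ......      **    
            @@@@@@@@@@@@@@@@@@@@@@@     
            @@@@@@@@@@@@@@@@@@@@@@@     
     @      @@@@@@@@@@@@@@@@@@@@@@@     
                          **      +     
                        **              
          ~~~         **                
      ~~~~          **                  
   ~~~            **                    
                    ******              
                   ~~*****              
                    ******              
                                        
                                        
                                        
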